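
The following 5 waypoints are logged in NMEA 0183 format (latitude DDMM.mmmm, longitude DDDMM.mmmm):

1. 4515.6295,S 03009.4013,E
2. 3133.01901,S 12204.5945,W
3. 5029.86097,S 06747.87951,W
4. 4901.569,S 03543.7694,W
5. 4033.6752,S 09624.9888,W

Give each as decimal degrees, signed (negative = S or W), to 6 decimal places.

1. -45.260492, 30.156688
2. -31.550317, -122.076575
3. -50.497683, -67.797992
4. -49.026150, -35.729490
5. -40.561253, -96.416480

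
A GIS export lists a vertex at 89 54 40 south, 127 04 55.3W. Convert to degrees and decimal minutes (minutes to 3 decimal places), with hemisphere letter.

Lat: seconds/60 = 0.66667; minutes = 54 + 0.66667 = 54.66667
Lon: 4 + 55.3/60 = 4.92167′

89° 54.667′ S, 127° 4.922′ W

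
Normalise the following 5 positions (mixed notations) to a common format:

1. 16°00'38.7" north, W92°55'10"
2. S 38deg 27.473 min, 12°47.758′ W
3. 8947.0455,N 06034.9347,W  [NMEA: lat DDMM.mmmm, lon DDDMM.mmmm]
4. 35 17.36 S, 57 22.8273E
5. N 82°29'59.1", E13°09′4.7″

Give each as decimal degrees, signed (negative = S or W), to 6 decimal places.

Point 1:
  φ: 0′ + 38.7″ = 0.64500′; 16 + 0.64500/60 = 16.0107500
  N → positive
  Lon: 92 + 55/60 + 10/3600 = 92.9194444
  W ⇒ negate
Point 2:
  Latitude: 38 + 27.473/60 = 38.4578833
  hemisphere S, so the sign is −
  λ: 12 + 47.758/60 = 12.7959667
  hemisphere W, so the sign is −
Point 3:
  Lat: split at 2 digits → 89° and 47.0455′; 89 + 47.0455/60 = 89.7840917
  N → positive
  Longitude: split at 3 digits → 060° and 34.9347′; 60 + 34.9347/60 = 60.5822450
  hemisphere W, so the sign is −
Point 4:
  Latitude: 17.36′ = 0.289333°; total 35.2893333
  S ⇒ negate
  Longitude: 57 + 22.8273/60 = 57.3804550
  E ⇒ keep positive
Point 5:
  Lat: 29′ + 59.1″ = 29.98500′; 82 + 29.98500/60 = 82.4997500
  N → positive
  λ: 13° + 9/60 + 4.7/3600 = 13 + 0.150000 + 0.001306 = 13.1513056
  E → positive

1. 16.010750, -92.919444
2. -38.457883, -12.795967
3. 89.784092, -60.582245
4. -35.289333, 57.380455
5. 82.499750, 13.151306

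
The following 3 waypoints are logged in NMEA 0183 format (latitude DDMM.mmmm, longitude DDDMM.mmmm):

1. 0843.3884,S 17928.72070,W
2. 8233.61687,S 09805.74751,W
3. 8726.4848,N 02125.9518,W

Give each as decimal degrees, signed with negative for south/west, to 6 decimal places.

1. -8.723140, -179.478678
2. -82.560281, -98.095792
3. 87.441413, -21.432530

Point 1:
  φ: split at 2 digits → 08° and 43.3884′; 8 + 43.3884/60 = 8.7231400
  hemisphere S, so the sign is −
  Longitude: split at 3 digits → 179° and 28.7207′; 179 + 28.7207/60 = 179.4786783
  hemisphere W, so the sign is −
Point 2:
  Lat: degrees = first 2 digits = 82, minutes = 33.61687; 82 + 33.61687/60 = 82.5602812
  hemisphere S, so the sign is −
  Lon: degrees = first 3 digits = 98, minutes = 5.74751; 98 + 5.74751/60 = 98.0957918
  hemisphere W, so the sign is −
Point 3:
  Latitude: degrees = first 2 digits = 87, minutes = 26.4848; 87 + 26.4848/60 = 87.4414133
  N → positive
  λ: degrees = first 3 digits = 21, minutes = 25.9518; 21 + 25.9518/60 = 21.4325300
  hemisphere W, so the sign is −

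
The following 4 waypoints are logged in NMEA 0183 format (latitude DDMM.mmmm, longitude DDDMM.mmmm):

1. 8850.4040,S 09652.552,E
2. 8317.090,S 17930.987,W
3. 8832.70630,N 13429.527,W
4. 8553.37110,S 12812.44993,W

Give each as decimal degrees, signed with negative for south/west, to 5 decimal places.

Point 1:
  Lat: degrees = first 2 digits = 88, minutes = 50.404; 88 + 50.404/60 = 88.840067
  S → negative
  Longitude: split at 3 digits → 096° and 52.552′; 96 + 52.552/60 = 96.875867
  E → positive
Point 2:
  Latitude: split at 2 digits → 83° and 17.09′; 83 + 17.09/60 = 83.284833
  S ⇒ negate
  Longitude: degrees = first 3 digits = 179, minutes = 30.987; 179 + 30.987/60 = 179.516450
  W ⇒ negate
Point 3:
  φ: degrees = first 2 digits = 88, minutes = 32.7063; 88 + 32.7063/60 = 88.545105
  N ⇒ keep positive
  Longitude: degrees = first 3 digits = 134, minutes = 29.527; 134 + 29.527/60 = 134.492117
  W ⇒ negate
Point 4:
  Lat: split at 2 digits → 85° and 53.3711′; 85 + 53.3711/60 = 85.889518
  S ⇒ negate
  λ: degrees = first 3 digits = 128, minutes = 12.44993; 128 + 12.44993/60 = 128.207499
  hemisphere W, so the sign is −

1. -88.84007, 96.87587
2. -83.28483, -179.51645
3. 88.54511, -134.49212
4. -85.88952, -128.20750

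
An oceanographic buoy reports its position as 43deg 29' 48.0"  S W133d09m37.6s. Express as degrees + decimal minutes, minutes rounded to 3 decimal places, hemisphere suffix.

Lat: 29 + 48/60 = 29.80000′
Lon: 9 + 37.6/60 = 9.62667′

43° 29.800′ S, 133° 9.627′ W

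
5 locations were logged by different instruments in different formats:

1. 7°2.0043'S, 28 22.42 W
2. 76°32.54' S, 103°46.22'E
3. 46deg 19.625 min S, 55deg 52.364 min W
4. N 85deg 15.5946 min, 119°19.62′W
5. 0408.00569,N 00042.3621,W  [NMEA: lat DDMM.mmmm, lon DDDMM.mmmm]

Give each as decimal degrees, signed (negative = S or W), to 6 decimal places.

1. -7.033405, -28.373667
2. -76.542333, 103.770333
3. -46.327083, -55.872733
4. 85.259910, -119.327000
5. 4.133428, -0.706035

Point 1:
  φ: 2.0043′ = 0.033405°; total 7.0334050
  hemisphere S, so the sign is −
  Lon: 22.42′ = 0.373667°; total 28.3736667
  W ⇒ negate
Point 2:
  φ: 76 + 32.54/60 = 76.5423333
  S ⇒ negate
  Longitude: 46.22′ = 0.770333°; total 103.7703333
  E ⇒ keep positive
Point 3:
  Latitude: 46 + 19.625/60 = 46.3270833
  S → negative
  Longitude: 55 + 52.364/60 = 55.8727333
  hemisphere W, so the sign is −
Point 4:
  Lat: 15.5946′ = 0.259910°; total 85.2599100
  N → positive
  Lon: 119 + 19.62/60 = 119.3270000
  W ⇒ negate
Point 5:
  φ: split at 2 digits → 04° and 8.00569′; 4 + 8.00569/60 = 4.1334282
  N → positive
  Longitude: degrees = first 3 digits = 0, minutes = 42.3621; 0 + 42.3621/60 = 0.7060350
  W ⇒ negate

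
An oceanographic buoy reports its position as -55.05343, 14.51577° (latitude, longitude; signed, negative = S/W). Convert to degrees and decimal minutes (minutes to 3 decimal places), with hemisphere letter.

55° 3.206′ S, 14° 30.946′ E

Latitude is negative → S; |value| = 55.053430
φ: 55° + 0.053430 × 60 = 55° 3.20580′
Longitude: 14° + 0.515770 × 60 = 14° 30.94620′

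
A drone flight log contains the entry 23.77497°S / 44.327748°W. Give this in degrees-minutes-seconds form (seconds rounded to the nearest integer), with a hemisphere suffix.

Latitude: whole degrees 23; 46.49820′ → 46′ and 29.89″
λ: whole degrees 44; 19.66488′ → 19′ and 39.89″

23°46′30″ S, 44°19′40″ W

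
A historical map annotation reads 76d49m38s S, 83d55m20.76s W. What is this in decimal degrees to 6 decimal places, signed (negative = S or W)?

Lat: 76° + 49/60 + 38/3600 = 76 + 0.816667 + 0.010556 = 76.8272222
hemisphere S, so the sign is −
λ: 83° + 55/60 + 20.76/3600 = 83 + 0.916667 + 0.005767 = 83.9224333
W ⇒ negate

-76.827222, -83.922433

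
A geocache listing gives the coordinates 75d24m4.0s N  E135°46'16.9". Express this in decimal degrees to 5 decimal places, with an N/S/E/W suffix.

Lat: 24′ + 4″ = 24.06667′; 75 + 24.06667/60 = 75.401111
Longitude: 46′ + 16.9″ = 46.28167′; 135 + 46.28167/60 = 135.771361

75.40111° N, 135.77136° E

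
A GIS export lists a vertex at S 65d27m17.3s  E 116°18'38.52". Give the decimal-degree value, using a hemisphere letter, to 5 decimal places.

65.45481° S, 116.31070° E

Lat: 65 + 27/60 + 17.3/3600 = 65.454806
λ: 116 + 18/60 + 38.52/3600 = 116.310700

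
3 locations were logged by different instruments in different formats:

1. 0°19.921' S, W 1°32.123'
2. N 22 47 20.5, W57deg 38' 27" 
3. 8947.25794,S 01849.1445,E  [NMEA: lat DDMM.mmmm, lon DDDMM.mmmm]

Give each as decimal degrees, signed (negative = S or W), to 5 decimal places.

1. -0.33202, -1.53538
2. 22.78903, -57.64083
3. -89.78763, 18.81908

Point 1:
  Lat: 0 + 19.921/60 = 0.332017
  hemisphere S, so the sign is −
  λ: 1 + 32.123/60 = 1.535383
  hemisphere W, so the sign is −
Point 2:
  Lat: 22° + 47/60 + 20.5/3600 = 22 + 0.783333 + 0.005694 = 22.789028
  N ⇒ keep positive
  λ: 57 + 38/60 + 27/3600 = 57.640833
  W ⇒ negate
Point 3:
  Lat: degrees = first 2 digits = 89, minutes = 47.25794; 89 + 47.25794/60 = 89.787632
  hemisphere S, so the sign is −
  λ: split at 3 digits → 018° and 49.1445′; 18 + 49.1445/60 = 18.819075
  E → positive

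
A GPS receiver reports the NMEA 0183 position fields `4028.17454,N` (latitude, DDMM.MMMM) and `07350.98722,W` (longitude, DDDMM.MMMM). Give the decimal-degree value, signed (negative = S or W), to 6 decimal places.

φ: split at 2 digits → 40° and 28.17454′; 40 + 28.17454/60 = 40.4695757
N → positive
Lon: split at 3 digits → 073° and 50.98722′; 73 + 50.98722/60 = 73.8497870
W ⇒ negate

40.469576, -73.849787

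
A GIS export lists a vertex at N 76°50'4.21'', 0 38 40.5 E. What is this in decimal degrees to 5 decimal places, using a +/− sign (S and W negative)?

Lat: 76° + 50/60 + 4.21/3600 = 76 + 0.833333 + 0.001169 = 76.834503
N ⇒ keep positive
Longitude: 0 + 38/60 + 40.5/3600 = 0.644583
E → positive

76.83450, 0.64458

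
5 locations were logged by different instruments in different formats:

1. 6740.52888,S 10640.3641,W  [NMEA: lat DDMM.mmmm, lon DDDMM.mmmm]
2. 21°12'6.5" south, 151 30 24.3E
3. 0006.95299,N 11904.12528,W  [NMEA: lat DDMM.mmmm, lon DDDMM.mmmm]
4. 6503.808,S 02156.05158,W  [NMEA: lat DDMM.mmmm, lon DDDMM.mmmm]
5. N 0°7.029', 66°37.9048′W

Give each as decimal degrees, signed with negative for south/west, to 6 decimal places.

1. -67.675481, -106.672735
2. -21.201806, 151.506750
3. 0.115883, -119.068755
4. -65.063467, -21.934193
5. 0.117150, -66.631747

Point 1:
  Latitude: split at 2 digits → 67° and 40.52888′; 67 + 40.52888/60 = 67.6754813
  S ⇒ negate
  Lon: degrees = first 3 digits = 106, minutes = 40.3641; 106 + 40.3641/60 = 106.6727350
  hemisphere W, so the sign is −
Point 2:
  φ: 12′ + 6.5″ = 12.10833′; 21 + 12.10833/60 = 21.2018056
  S ⇒ negate
  Longitude: 30′ + 24.3″ = 30.40500′; 151 + 30.40500/60 = 151.5067500
  E ⇒ keep positive
Point 3:
  Latitude: degrees = first 2 digits = 0, minutes = 6.95299; 0 + 6.95299/60 = 0.1158832
  N → positive
  λ: split at 3 digits → 119° and 4.12528′; 119 + 4.12528/60 = 119.0687547
  hemisphere W, so the sign is −
Point 4:
  Lat: split at 2 digits → 65° and 3.808′; 65 + 3.808/60 = 65.0634667
  S ⇒ negate
  λ: split at 3 digits → 021° and 56.05158′; 21 + 56.05158/60 = 21.9341930
  W → negative
Point 5:
  Latitude: 0 + 7.029/60 = 0.1171500
  N → positive
  Longitude: 37.9048′ = 0.631747°; total 66.6317467
  W → negative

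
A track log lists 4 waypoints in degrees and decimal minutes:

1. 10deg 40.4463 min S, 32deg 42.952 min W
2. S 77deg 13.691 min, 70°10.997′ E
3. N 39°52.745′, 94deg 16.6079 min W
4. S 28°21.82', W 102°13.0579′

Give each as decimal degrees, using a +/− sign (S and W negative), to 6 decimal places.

Point 1:
  Lat: 10 + 40.4463/60 = 10.6741050
  S → negative
  λ: 42.952′ = 0.715867°; total 32.7158667
  W → negative
Point 2:
  φ: 77 + 13.691/60 = 77.2281833
  S ⇒ negate
  Longitude: 10.997′ = 0.183283°; total 70.1832833
  E ⇒ keep positive
Point 3:
  Lat: 52.745′ = 0.879083°; total 39.8790833
  N → positive
  Lon: 16.6079′ = 0.276798°; total 94.2767983
  W ⇒ negate
Point 4:
  Lat: 21.82′ = 0.363667°; total 28.3636667
  S → negative
  λ: 13.0579′ = 0.217632°; total 102.2176317
  W ⇒ negate

1. -10.674105, -32.715867
2. -77.228183, 70.183283
3. 39.879083, -94.276798
4. -28.363667, -102.217632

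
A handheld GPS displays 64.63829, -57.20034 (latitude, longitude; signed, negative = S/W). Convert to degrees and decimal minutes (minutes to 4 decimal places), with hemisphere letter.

Latitude: minutes = (64.638290 − 64) × 60 = 38.297400
Longitude is negative → W; |value| = 57.200340
λ: 57° + 0.200340 × 60 = 57° 12.020400′

64° 38.2974′ N, 57° 12.0204′ W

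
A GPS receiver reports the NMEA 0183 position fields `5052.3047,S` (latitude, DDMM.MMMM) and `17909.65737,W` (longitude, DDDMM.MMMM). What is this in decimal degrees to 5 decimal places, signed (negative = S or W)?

φ: degrees = first 2 digits = 50, minutes = 52.3047; 50 + 52.3047/60 = 50.871745
S ⇒ negate
Longitude: degrees = first 3 digits = 179, minutes = 9.65737; 179 + 9.65737/60 = 179.160956
W ⇒ negate

-50.87175, -179.16096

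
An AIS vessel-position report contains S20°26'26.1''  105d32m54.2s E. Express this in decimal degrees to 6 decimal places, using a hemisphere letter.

φ: 20 + 26/60 + 26.1/3600 = 20.4405833
λ: 105° + 32/60 + 54.2/3600 = 105 + 0.533333 + 0.015056 = 105.5483889

20.440583° S, 105.548389° E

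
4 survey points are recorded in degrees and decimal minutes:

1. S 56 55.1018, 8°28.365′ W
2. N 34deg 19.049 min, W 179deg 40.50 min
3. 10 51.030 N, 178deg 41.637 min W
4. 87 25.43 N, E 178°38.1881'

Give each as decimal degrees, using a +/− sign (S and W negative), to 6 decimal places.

1. -56.918363, -8.472750
2. 34.317483, -179.675000
3. 10.850500, -178.693950
4. 87.423833, 178.636468

Point 1:
  Latitude: 56 + 55.1018/60 = 56.9183633
  S → negative
  λ: 8 + 28.365/60 = 8.4727500
  W → negative
Point 2:
  Latitude: 19.049′ = 0.317483°; total 34.3174833
  N → positive
  Longitude: 40.5′ = 0.675000°; total 179.6750000
  hemisphere W, so the sign is −
Point 3:
  Lat: 10 + 51.03/60 = 10.8505000
  N → positive
  λ: 178 + 41.637/60 = 178.6939500
  hemisphere W, so the sign is −
Point 4:
  Lat: 25.43′ = 0.423833°; total 87.4238333
  N → positive
  Lon: 38.1881′ = 0.636468°; total 178.6364683
  E ⇒ keep positive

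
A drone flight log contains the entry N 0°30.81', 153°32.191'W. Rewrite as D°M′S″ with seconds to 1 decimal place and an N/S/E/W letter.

Lat: fractional minutes 0.81000 × 60 = 48.600″
Lon: fractional minutes 0.19100 × 60 = 11.460″

0°30′48.6″ N, 153°32′11.5″ W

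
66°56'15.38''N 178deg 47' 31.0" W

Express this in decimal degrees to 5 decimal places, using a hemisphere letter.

66.93761° N, 178.79194° W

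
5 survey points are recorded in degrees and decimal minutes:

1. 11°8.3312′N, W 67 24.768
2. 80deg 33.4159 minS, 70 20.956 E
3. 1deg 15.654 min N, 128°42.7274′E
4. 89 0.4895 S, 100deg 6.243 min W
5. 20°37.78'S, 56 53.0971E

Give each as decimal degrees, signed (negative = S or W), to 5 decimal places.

1. 11.13885, -67.41280
2. -80.55693, 70.34927
3. 1.26090, 128.71212
4. -89.00816, -100.10405
5. -20.62967, 56.88495

Point 1:
  φ: 8.3312′ = 0.138853°; total 11.138853
  N ⇒ keep positive
  Lon: 67 + 24.768/60 = 67.412800
  hemisphere W, so the sign is −
Point 2:
  Latitude: 33.4159′ = 0.556932°; total 80.556932
  hemisphere S, so the sign is −
  Lon: 20.956′ = 0.349267°; total 70.349267
  E ⇒ keep positive
Point 3:
  Lat: 15.654′ = 0.260900°; total 1.260900
  N ⇒ keep positive
  λ: 128 + 42.7274/60 = 128.712123
  E → positive
Point 4:
  Latitude: 0.4895′ = 0.008158°; total 89.008158
  hemisphere S, so the sign is −
  Longitude: 6.243′ = 0.104050°; total 100.104050
  W ⇒ negate
Point 5:
  Latitude: 20 + 37.78/60 = 20.629667
  S ⇒ negate
  Longitude: 56 + 53.0971/60 = 56.884952
  E ⇒ keep positive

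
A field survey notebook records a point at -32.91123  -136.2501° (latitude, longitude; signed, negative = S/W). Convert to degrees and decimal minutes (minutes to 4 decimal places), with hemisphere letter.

Latitude is negative → S; |value| = 32.911230
φ: 32° + 0.911230 × 60 = 32° 54.673800′
Longitude is negative → W; |value| = 136.250100
Lon: 136° + 0.250100 × 60 = 136° 15.006000′

32° 54.6738′ S, 136° 15.0060′ W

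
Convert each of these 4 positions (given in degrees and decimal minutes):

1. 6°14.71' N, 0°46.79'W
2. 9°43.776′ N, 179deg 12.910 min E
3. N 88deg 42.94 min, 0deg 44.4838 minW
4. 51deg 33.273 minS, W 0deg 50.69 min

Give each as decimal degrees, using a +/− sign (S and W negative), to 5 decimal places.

1. 6.24517, -0.77983
2. 9.72960, 179.21517
3. 88.71567, -0.74140
4. -51.55455, -0.84483

Point 1:
  φ: 14.71′ = 0.245167°; total 6.245167
  N ⇒ keep positive
  Lon: 46.79′ = 0.779833°; total 0.779833
  hemisphere W, so the sign is −
Point 2:
  Lat: 43.776′ = 0.729600°; total 9.729600
  N → positive
  λ: 12.91′ = 0.215167°; total 179.215167
  E ⇒ keep positive
Point 3:
  φ: 88 + 42.94/60 = 88.715667
  N ⇒ keep positive
  Lon: 0 + 44.4838/60 = 0.741397
  W → negative
Point 4:
  φ: 33.273′ = 0.554550°; total 51.554550
  S ⇒ negate
  Lon: 0 + 50.69/60 = 0.844833
  hemisphere W, so the sign is −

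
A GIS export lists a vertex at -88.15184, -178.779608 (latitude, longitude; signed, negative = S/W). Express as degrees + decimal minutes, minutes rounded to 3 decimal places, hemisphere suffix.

Latitude is negative → S; |value| = 88.151840
Lat: minutes = (88.151840 − 88) × 60 = 9.11040
Longitude is negative → W; |value| = 178.779608
Longitude: fractional part 0.779608 → 46.77648 minutes

88° 9.110′ S, 178° 46.776′ W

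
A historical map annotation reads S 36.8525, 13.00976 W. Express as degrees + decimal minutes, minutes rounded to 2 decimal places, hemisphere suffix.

Lat: fractional part 0.852500 → 51.1500 minutes
Lon: minutes = (13.009760 − 13) × 60 = 0.5856

36° 51.15′ S, 13° 0.59′ W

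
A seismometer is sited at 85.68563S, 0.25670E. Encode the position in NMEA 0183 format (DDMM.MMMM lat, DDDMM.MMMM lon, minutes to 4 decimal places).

8541.1378,S / 00015.4020,E

Latitude: 85° + 0.685630 × 60 = 85° 41.137800′
λ: minutes = (0.256700 − 0) × 60 = 15.402000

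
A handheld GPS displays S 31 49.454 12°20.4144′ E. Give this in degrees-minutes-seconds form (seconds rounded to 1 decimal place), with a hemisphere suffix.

Latitude: fractional minutes 0.45400 × 60 = 27.240″
λ: 20.41440′ → 20′ and 0.41440 × 60 = 24.864″

31°49′27.2″ S, 12°20′24.9″ E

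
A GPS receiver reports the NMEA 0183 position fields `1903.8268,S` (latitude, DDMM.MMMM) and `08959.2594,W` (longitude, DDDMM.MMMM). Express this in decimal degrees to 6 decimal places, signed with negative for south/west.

Latitude: split at 2 digits → 19° and 3.8268′; 19 + 3.8268/60 = 19.0637800
hemisphere S, so the sign is −
Lon: degrees = first 3 digits = 89, minutes = 59.2594; 89 + 59.2594/60 = 89.9876567
W ⇒ negate

-19.063780, -89.987657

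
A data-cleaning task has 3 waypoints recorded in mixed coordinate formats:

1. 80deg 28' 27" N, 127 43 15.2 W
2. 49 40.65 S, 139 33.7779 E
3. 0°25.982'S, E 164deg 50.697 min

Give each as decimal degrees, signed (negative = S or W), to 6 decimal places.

1. 80.474167, -127.720889
2. -49.677500, 139.562965
3. -0.433033, 164.844950

Point 1:
  Lat: 80° + 28/60 + 27/3600 = 80 + 0.466667 + 0.007500 = 80.4741667
  N → positive
  Lon: 43′ + 15.2″ = 43.25333′; 127 + 43.25333/60 = 127.7208889
  hemisphere W, so the sign is −
Point 2:
  Latitude: 40.65′ = 0.677500°; total 49.6775000
  S → negative
  Lon: 33.7779′ = 0.562965°; total 139.5629650
  E ⇒ keep positive
Point 3:
  φ: 0 + 25.982/60 = 0.4330333
  hemisphere S, so the sign is −
  Lon: 164 + 50.697/60 = 164.8449500
  E → positive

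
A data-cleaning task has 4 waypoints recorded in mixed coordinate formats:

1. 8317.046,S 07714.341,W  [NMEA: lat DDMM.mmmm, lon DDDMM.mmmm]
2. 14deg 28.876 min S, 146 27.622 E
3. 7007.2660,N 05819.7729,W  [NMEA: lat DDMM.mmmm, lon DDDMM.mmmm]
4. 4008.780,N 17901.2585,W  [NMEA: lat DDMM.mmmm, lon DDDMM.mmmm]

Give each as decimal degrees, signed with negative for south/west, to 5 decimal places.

1. -83.28410, -77.23902
2. -14.48127, 146.46037
3. 70.12110, -58.32955
4. 40.14633, -179.02098

Point 1:
  φ: split at 2 digits → 83° and 17.046′; 83 + 17.046/60 = 83.284100
  S → negative
  Longitude: degrees = first 3 digits = 77, minutes = 14.341; 77 + 14.341/60 = 77.239017
  hemisphere W, so the sign is −
Point 2:
  Latitude: 14 + 28.876/60 = 14.481267
  S ⇒ negate
  Lon: 146 + 27.622/60 = 146.460367
  E ⇒ keep positive
Point 3:
  φ: split at 2 digits → 70° and 7.266′; 70 + 7.266/60 = 70.121100
  N → positive
  Longitude: degrees = first 3 digits = 58, minutes = 19.7729; 58 + 19.7729/60 = 58.329548
  hemisphere W, so the sign is −
Point 4:
  φ: degrees = first 2 digits = 40, minutes = 8.78; 40 + 8.78/60 = 40.146333
  N → positive
  λ: degrees = first 3 digits = 179, minutes = 1.2585; 179 + 1.2585/60 = 179.020975
  W ⇒ negate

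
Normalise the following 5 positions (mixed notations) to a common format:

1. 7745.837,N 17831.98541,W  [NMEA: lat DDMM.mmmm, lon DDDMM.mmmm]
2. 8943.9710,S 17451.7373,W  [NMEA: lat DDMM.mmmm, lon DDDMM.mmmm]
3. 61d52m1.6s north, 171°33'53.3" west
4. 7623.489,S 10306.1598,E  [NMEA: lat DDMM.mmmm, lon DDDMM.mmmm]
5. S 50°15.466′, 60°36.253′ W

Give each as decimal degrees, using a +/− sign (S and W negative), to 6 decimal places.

Point 1:
  φ: split at 2 digits → 77° and 45.837′; 77 + 45.837/60 = 77.7639500
  N → positive
  λ: degrees = first 3 digits = 178, minutes = 31.98541; 178 + 31.98541/60 = 178.5330902
  hemisphere W, so the sign is −
Point 2:
  φ: split at 2 digits → 89° and 43.971′; 89 + 43.971/60 = 89.7328500
  S → negative
  Longitude: split at 3 digits → 174° and 51.7373′; 174 + 51.7373/60 = 174.8622883
  W ⇒ negate
Point 3:
  φ: 61° + 52/60 + 1.6/3600 = 61 + 0.866667 + 0.000444 = 61.8671111
  N ⇒ keep positive
  λ: 33′ + 53.3″ = 33.88833′; 171 + 33.88833/60 = 171.5648056
  hemisphere W, so the sign is −
Point 4:
  Lat: degrees = first 2 digits = 76, minutes = 23.489; 76 + 23.489/60 = 76.3914833
  S → negative
  Lon: degrees = first 3 digits = 103, minutes = 6.1598; 103 + 6.1598/60 = 103.1026633
  E ⇒ keep positive
Point 5:
  Latitude: 15.466′ = 0.257767°; total 50.2577667
  S ⇒ negate
  Lon: 60 + 36.253/60 = 60.6042167
  hemisphere W, so the sign is −

1. 77.763950, -178.533090
2. -89.732850, -174.862288
3. 61.867111, -171.564806
4. -76.391483, 103.102663
5. -50.257767, -60.604217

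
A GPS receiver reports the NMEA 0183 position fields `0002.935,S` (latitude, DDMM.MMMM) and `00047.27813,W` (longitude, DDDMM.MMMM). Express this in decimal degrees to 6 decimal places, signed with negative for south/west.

Lat: degrees = first 2 digits = 0, minutes = 2.935; 0 + 2.935/60 = 0.0489167
hemisphere S, so the sign is −
λ: degrees = first 3 digits = 0, minutes = 47.27813; 0 + 47.27813/60 = 0.7879688
W → negative

-0.048917, -0.787969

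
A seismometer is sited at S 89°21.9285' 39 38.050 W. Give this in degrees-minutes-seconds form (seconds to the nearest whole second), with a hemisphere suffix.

89°21′56″ S, 39°38′3″ W

Lat: fractional minutes 0.92850 × 60 = 55.71″
λ: fractional minutes 0.05000 × 60 = 3.00″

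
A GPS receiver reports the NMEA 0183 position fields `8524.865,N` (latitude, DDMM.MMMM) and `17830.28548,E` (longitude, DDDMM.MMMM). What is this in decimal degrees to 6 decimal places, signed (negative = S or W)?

φ: split at 2 digits → 85° and 24.865′; 85 + 24.865/60 = 85.4144167
N → positive
λ: split at 3 digits → 178° and 30.28548′; 178 + 30.28548/60 = 178.5047580
E → positive

85.414417, 178.504758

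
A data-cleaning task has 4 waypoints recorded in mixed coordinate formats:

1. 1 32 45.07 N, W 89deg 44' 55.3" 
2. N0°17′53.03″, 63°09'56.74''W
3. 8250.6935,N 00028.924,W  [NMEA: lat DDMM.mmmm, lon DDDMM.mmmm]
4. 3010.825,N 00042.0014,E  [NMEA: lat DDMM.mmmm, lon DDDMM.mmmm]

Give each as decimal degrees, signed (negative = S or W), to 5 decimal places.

1. 1.54585, -89.74869
2. 0.29806, -63.16576
3. 82.84489, -0.48207
4. 30.18042, 0.70002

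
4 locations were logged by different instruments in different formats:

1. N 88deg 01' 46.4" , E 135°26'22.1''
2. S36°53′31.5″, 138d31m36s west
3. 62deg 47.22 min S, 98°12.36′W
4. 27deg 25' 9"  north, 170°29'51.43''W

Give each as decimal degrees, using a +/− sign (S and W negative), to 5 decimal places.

Point 1:
  Latitude: 88 + 1/60 + 46.4/3600 = 88.029556
  N ⇒ keep positive
  Lon: 135 + 26/60 + 22.1/3600 = 135.439472
  E ⇒ keep positive
Point 2:
  Latitude: 36 + 53/60 + 31.5/3600 = 36.892083
  S ⇒ negate
  λ: 138° + 31/60 + 36/3600 = 138 + 0.516667 + 0.010000 = 138.526667
  W → negative
Point 3:
  Latitude: 62 + 47.22/60 = 62.787000
  hemisphere S, so the sign is −
  Longitude: 98 + 12.36/60 = 98.206000
  W ⇒ negate
Point 4:
  φ: 25′ + 9″ = 25.15000′; 27 + 25.15000/60 = 27.419167
  N → positive
  λ: 170° + 29/60 + 51.43/3600 = 170 + 0.483333 + 0.014286 = 170.497619
  W ⇒ negate

1. 88.02956, 135.43947
2. -36.89208, -138.52667
3. -62.78700, -98.20600
4. 27.41917, -170.49762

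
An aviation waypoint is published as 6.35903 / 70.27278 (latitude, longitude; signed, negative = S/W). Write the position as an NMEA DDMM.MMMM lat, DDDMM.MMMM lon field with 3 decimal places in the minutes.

0621.542,N / 07016.367,E

Latitude: 6° + 0.359030 × 60 = 6° 21.54180′
λ: fractional part 0.272780 → 16.36680 minutes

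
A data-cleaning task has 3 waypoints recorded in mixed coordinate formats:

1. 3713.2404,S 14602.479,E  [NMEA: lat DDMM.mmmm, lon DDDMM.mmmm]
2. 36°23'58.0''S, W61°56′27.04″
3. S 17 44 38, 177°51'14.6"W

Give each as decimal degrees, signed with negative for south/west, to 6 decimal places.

1. -37.220673, 146.041317
2. -36.399444, -61.940844
3. -17.743889, -177.854056

Point 1:
  φ: degrees = first 2 digits = 37, minutes = 13.2404; 37 + 13.2404/60 = 37.2206733
  S → negative
  λ: degrees = first 3 digits = 146, minutes = 2.479; 146 + 2.479/60 = 146.0413167
  E → positive
Point 2:
  φ: 36° + 23/60 + 58/3600 = 36 + 0.383333 + 0.016111 = 36.3994444
  S ⇒ negate
  Longitude: 61° + 56/60 + 27.04/3600 = 61 + 0.933333 + 0.007511 = 61.9408444
  W → negative
Point 3:
  Latitude: 17° + 44/60 + 38/3600 = 17 + 0.733333 + 0.010556 = 17.7438889
  S → negative
  Longitude: 177° + 51/60 + 14.6/3600 = 177 + 0.850000 + 0.004056 = 177.8540556
  hemisphere W, so the sign is −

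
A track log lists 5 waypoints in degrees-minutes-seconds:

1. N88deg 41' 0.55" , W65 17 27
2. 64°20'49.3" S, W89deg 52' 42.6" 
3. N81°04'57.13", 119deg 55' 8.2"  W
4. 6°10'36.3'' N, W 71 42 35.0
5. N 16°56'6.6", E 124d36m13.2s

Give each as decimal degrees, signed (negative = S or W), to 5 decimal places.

1. 88.68349, -65.29083
2. -64.34703, -89.87850
3. 81.08254, -119.91894
4. 6.17675, -71.70972
5. 16.93517, 124.60367

Point 1:
  Lat: 88° + 41/60 + 0.55/3600 = 88 + 0.683333 + 0.000153 = 88.683486
  N → positive
  Longitude: 17′ + 27″ = 17.45000′; 65 + 17.45000/60 = 65.290833
  W ⇒ negate
Point 2:
  Lat: 64 + 20/60 + 49.3/3600 = 64.347028
  S → negative
  Longitude: 89° + 52/60 + 42.6/3600 = 89 + 0.866667 + 0.011833 = 89.878500
  W → negative
Point 3:
  Lat: 81° + 4/60 + 57.13/3600 = 81 + 0.066667 + 0.015869 = 81.082536
  N ⇒ keep positive
  Lon: 119° + 55/60 + 8.2/3600 = 119 + 0.916667 + 0.002278 = 119.918944
  hemisphere W, so the sign is −
Point 4:
  φ: 10′ + 36.3″ = 10.60500′; 6 + 10.60500/60 = 6.176750
  N ⇒ keep positive
  λ: 71 + 42/60 + 35/3600 = 71.709722
  W → negative
Point 5:
  φ: 16° + 56/60 + 6.6/3600 = 16 + 0.933333 + 0.001833 = 16.935167
  N ⇒ keep positive
  λ: 124 + 36/60 + 13.2/3600 = 124.603667
  E → positive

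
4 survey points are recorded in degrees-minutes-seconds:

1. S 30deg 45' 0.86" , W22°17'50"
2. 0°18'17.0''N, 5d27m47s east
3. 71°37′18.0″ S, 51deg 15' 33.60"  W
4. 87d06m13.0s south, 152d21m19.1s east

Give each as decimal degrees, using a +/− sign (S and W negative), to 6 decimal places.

1. -30.750239, -22.297222
2. 0.304722, 5.463056
3. -71.621667, -51.259333
4. -87.103611, 152.355306

Point 1:
  φ: 30° + 45/60 + 0.86/3600 = 30 + 0.750000 + 0.000239 = 30.7502389
  S ⇒ negate
  λ: 17′ + 50″ = 17.83333′; 22 + 17.83333/60 = 22.2972222
  W → negative
Point 2:
  Latitude: 0 + 18/60 + 17/3600 = 0.3047222
  N → positive
  λ: 5 + 27/60 + 47/3600 = 5.4630556
  E → positive
Point 3:
  Lat: 71 + 37/60 + 18/3600 = 71.6216667
  S → negative
  λ: 51° + 15/60 + 33.6/3600 = 51 + 0.250000 + 0.009333 = 51.2593333
  W → negative
Point 4:
  Latitude: 87° + 6/60 + 13/3600 = 87 + 0.100000 + 0.003611 = 87.1036111
  S ⇒ negate
  Lon: 152 + 21/60 + 19.1/3600 = 152.3553056
  E → positive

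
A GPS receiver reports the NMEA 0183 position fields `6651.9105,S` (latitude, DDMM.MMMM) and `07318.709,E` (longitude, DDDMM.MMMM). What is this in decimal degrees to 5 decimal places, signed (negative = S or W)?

-66.86518, 73.31182

Latitude: split at 2 digits → 66° and 51.9105′; 66 + 51.9105/60 = 66.865175
S ⇒ negate
Longitude: degrees = first 3 digits = 73, minutes = 18.709; 73 + 18.709/60 = 73.311817
E → positive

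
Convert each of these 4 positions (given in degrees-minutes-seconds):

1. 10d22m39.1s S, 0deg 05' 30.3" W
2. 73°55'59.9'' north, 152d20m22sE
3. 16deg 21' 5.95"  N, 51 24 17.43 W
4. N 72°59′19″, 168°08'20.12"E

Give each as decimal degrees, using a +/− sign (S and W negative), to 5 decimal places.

1. -10.37753, -0.09175
2. 73.93331, 152.33944
3. 16.35165, -51.40484
4. 72.98861, 168.13892

Point 1:
  Lat: 10 + 22/60 + 39.1/3600 = 10.377528
  S ⇒ negate
  λ: 5′ + 30.3″ = 5.50500′; 0 + 5.50500/60 = 0.091750
  W ⇒ negate
Point 2:
  Latitude: 73 + 55/60 + 59.9/3600 = 73.933306
  N ⇒ keep positive
  Longitude: 20′ + 22″ = 20.36667′; 152 + 20.36667/60 = 152.339444
  E → positive
Point 3:
  φ: 16 + 21/60 + 5.95/3600 = 16.351653
  N ⇒ keep positive
  Longitude: 51 + 24/60 + 17.43/3600 = 51.404842
  W ⇒ negate
Point 4:
  Latitude: 72° + 59/60 + 19/3600 = 72 + 0.983333 + 0.005278 = 72.988611
  N ⇒ keep positive
  λ: 168 + 8/60 + 20.12/3600 = 168.138922
  E → positive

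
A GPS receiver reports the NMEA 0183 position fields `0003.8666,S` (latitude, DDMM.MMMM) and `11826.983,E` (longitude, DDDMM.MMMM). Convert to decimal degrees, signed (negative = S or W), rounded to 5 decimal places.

φ: split at 2 digits → 00° and 3.8666′; 0 + 3.8666/60 = 0.064443
hemisphere S, so the sign is −
Lon: split at 3 digits → 118° and 26.983′; 118 + 26.983/60 = 118.449717
E → positive

-0.06444, 118.44972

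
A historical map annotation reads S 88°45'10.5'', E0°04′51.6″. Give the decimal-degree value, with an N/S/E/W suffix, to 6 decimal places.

Latitude: 88 + 45/60 + 10.5/3600 = 88.7529167
λ: 0° + 4/60 + 51.6/3600 = 0 + 0.066667 + 0.014333 = 0.0810000

88.752917° S, 0.081000° E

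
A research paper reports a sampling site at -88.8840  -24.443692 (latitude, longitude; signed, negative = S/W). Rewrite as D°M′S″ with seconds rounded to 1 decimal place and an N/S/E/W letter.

Latitude is negative → S; |value| = 88.884000
Lat: 0.884000 × 60 = 53.04000′ → 53′, remainder × 60 = 2.400″
Longitude is negative → W; |value| = 24.443692
Longitude: whole degrees 24; 26.62152′ → 26′ and 37.291″

88°53′2.4″ S, 24°26′37.3″ W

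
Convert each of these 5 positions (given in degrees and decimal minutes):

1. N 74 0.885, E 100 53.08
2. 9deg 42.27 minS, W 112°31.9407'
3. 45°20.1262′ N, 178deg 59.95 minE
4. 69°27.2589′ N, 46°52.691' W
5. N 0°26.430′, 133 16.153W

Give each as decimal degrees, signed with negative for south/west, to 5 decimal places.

1. 74.01475, 100.88467
2. -9.70450, -112.53235
3. 45.33544, 178.99917
4. 69.45432, -46.87818
5. 0.44050, -133.26922

Point 1:
  Lat: 0.885′ = 0.014750°; total 74.014750
  N ⇒ keep positive
  Longitude: 100 + 53.08/60 = 100.884667
  E → positive
Point 2:
  φ: 9 + 42.27/60 = 9.704500
  S ⇒ negate
  λ: 112 + 31.9407/60 = 112.532345
  hemisphere W, so the sign is −
Point 3:
  Latitude: 45 + 20.1262/60 = 45.335437
  N → positive
  Lon: 59.95′ = 0.999167°; total 178.999167
  E ⇒ keep positive
Point 4:
  Latitude: 69 + 27.2589/60 = 69.454315
  N → positive
  λ: 46 + 52.691/60 = 46.878183
  W ⇒ negate
Point 5:
  φ: 26.43′ = 0.440500°; total 0.440500
  N ⇒ keep positive
  Lon: 133 + 16.153/60 = 133.269217
  hemisphere W, so the sign is −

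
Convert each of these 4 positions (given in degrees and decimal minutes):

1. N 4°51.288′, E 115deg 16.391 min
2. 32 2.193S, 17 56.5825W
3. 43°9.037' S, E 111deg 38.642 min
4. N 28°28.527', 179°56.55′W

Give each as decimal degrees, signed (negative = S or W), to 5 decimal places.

1. 4.85480, 115.27318
2. -32.03655, -17.94304
3. -43.15062, 111.64403
4. 28.47545, -179.94250

Point 1:
  Lat: 51.288′ = 0.854800°; total 4.854800
  N ⇒ keep positive
  Longitude: 115 + 16.391/60 = 115.273183
  E → positive
Point 2:
  φ: 32 + 2.193/60 = 32.036550
  hemisphere S, so the sign is −
  Longitude: 56.5825′ = 0.943042°; total 17.943042
  W ⇒ negate
Point 3:
  φ: 9.037′ = 0.150617°; total 43.150617
  S ⇒ negate
  Lon: 111 + 38.642/60 = 111.644033
  E ⇒ keep positive
Point 4:
  Latitude: 28 + 28.527/60 = 28.475450
  N ⇒ keep positive
  Longitude: 179 + 56.55/60 = 179.942500
  W → negative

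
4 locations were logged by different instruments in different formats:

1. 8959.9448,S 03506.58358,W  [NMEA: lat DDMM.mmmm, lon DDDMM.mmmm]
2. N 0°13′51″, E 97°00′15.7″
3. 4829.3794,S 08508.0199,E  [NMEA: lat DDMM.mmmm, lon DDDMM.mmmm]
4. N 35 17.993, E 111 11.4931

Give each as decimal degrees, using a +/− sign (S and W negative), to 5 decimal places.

1. -89.99908, -35.10973
2. 0.23083, 97.00436
3. -48.48966, 85.13367
4. 35.29988, 111.19155

Point 1:
  Latitude: degrees = first 2 digits = 89, minutes = 59.9448; 89 + 59.9448/60 = 89.999080
  S ⇒ negate
  Lon: degrees = first 3 digits = 35, minutes = 6.58358; 35 + 6.58358/60 = 35.109726
  W → negative
Point 2:
  φ: 13′ + 51″ = 13.85000′; 0 + 13.85000/60 = 0.230833
  N ⇒ keep positive
  λ: 97° + 0/60 + 15.7/3600 = 97 + 0.000000 + 0.004361 = 97.004361
  E → positive
Point 3:
  φ: degrees = first 2 digits = 48, minutes = 29.3794; 48 + 29.3794/60 = 48.489657
  S → negative
  Lon: degrees = first 3 digits = 85, minutes = 8.0199; 85 + 8.0199/60 = 85.133665
  E ⇒ keep positive
Point 4:
  Latitude: 35 + 17.993/60 = 35.299883
  N ⇒ keep positive
  Lon: 11.4931′ = 0.191552°; total 111.191552
  E → positive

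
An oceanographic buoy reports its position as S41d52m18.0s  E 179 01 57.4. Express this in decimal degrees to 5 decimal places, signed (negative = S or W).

-41.87167, 179.03261

Lat: 52′ + 18″ = 52.30000′; 41 + 52.30000/60 = 41.871667
hemisphere S, so the sign is −
λ: 1′ + 57.4″ = 1.95667′; 179 + 1.95667/60 = 179.032611
E ⇒ keep positive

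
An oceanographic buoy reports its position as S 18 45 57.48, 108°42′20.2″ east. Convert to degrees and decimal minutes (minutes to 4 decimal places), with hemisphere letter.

φ: seconds/60 = 0.95800; minutes = 45 + 0.95800 = 45.958000
λ: seconds/60 = 0.33667; minutes = 42 + 0.33667 = 42.336667

18° 45.9580′ S, 108° 42.3367′ E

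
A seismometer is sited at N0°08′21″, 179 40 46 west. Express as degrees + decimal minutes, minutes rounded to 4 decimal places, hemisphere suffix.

0° 8.3500′ N, 179° 40.7667′ W

Latitude: seconds/60 = 0.35000; minutes = 8 + 0.35000 = 8.350000
Longitude: 40 + 46/60 = 40.766667′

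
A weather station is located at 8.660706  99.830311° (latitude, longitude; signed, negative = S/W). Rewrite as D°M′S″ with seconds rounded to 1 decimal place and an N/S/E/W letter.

8°39′38.5″ N, 99°49′49.1″ E

Latitude: whole degrees 8; 39.64236′ → 39′ and 38.542″
Longitude: whole degrees 99; 49.81866′ → 49′ and 49.120″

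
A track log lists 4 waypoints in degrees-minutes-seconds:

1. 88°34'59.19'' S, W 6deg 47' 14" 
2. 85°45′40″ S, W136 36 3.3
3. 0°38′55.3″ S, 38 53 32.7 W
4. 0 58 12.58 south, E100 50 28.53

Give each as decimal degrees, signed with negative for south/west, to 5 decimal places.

Point 1:
  Latitude: 88 + 34/60 + 59.19/3600 = 88.583108
  S → negative
  Longitude: 6° + 47/60 + 14/3600 = 6 + 0.783333 + 0.003889 = 6.787222
  W → negative
Point 2:
  Lat: 85 + 45/60 + 40/3600 = 85.761111
  hemisphere S, so the sign is −
  Lon: 136° + 36/60 + 3.3/3600 = 136 + 0.600000 + 0.000917 = 136.600917
  hemisphere W, so the sign is −
Point 3:
  Lat: 38′ + 55.3″ = 38.92167′; 0 + 38.92167/60 = 0.648694
  S → negative
  λ: 38° + 53/60 + 32.7/3600 = 38 + 0.883333 + 0.009083 = 38.892417
  W ⇒ negate
Point 4:
  φ: 0 + 58/60 + 12.58/3600 = 0.970161
  S ⇒ negate
  Longitude: 100° + 50/60 + 28.53/3600 = 100 + 0.833333 + 0.007925 = 100.841258
  E → positive

1. -88.58311, -6.78722
2. -85.76111, -136.60092
3. -0.64869, -38.89242
4. -0.97016, 100.84126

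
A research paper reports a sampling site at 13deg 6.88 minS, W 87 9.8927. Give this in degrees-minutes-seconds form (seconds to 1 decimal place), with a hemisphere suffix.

Lat: fractional minutes 0.88000 × 60 = 52.800″
Lon: fractional minutes 0.89270 × 60 = 53.562″

13°06′52.8″ S, 87°09′53.6″ W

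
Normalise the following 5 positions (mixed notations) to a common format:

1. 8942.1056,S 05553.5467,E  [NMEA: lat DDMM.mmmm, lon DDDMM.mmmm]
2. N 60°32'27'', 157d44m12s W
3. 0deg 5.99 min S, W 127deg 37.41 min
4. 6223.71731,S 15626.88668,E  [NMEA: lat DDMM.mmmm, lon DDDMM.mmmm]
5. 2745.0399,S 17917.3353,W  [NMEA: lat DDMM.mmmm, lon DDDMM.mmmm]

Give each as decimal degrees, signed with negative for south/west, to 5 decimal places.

Point 1:
  Latitude: degrees = first 2 digits = 89, minutes = 42.1056; 89 + 42.1056/60 = 89.701760
  S → negative
  Longitude: split at 3 digits → 055° and 53.5467′; 55 + 53.5467/60 = 55.892445
  E → positive
Point 2:
  Lat: 32′ + 27″ = 32.45000′; 60 + 32.45000/60 = 60.540833
  N ⇒ keep positive
  Lon: 44′ + 12″ = 44.20000′; 157 + 44.20000/60 = 157.736667
  hemisphere W, so the sign is −
Point 3:
  Latitude: 0 + 5.99/60 = 0.099833
  S → negative
  Longitude: 37.41′ = 0.623500°; total 127.623500
  W ⇒ negate
Point 4:
  Latitude: degrees = first 2 digits = 62, minutes = 23.71731; 62 + 23.71731/60 = 62.395289
  hemisphere S, so the sign is −
  Longitude: degrees = first 3 digits = 156, minutes = 26.88668; 156 + 26.88668/60 = 156.448111
  E → positive
Point 5:
  Lat: degrees = first 2 digits = 27, minutes = 45.0399; 27 + 45.0399/60 = 27.750665
  S → negative
  λ: degrees = first 3 digits = 179, minutes = 17.3353; 179 + 17.3353/60 = 179.288922
  W ⇒ negate

1. -89.70176, 55.89245
2. 60.54083, -157.73667
3. -0.09983, -127.62350
4. -62.39529, 156.44811
5. -27.75067, -179.28892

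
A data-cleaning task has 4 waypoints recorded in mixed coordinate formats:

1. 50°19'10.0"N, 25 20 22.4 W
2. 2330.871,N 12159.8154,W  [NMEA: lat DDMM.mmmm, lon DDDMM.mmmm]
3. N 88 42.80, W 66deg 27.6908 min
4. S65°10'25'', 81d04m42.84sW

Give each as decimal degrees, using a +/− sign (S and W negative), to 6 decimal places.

1. 50.319444, -25.339556
2. 23.514517, -121.996923
3. 88.713333, -66.461513
4. -65.173611, -81.078567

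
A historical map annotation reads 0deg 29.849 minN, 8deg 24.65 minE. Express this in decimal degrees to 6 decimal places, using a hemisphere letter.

0.497483° N, 8.410833° E

φ: 29.849′ = 0.497483°; total 0.4974833
Lon: 24.65′ = 0.410833°; total 8.4108333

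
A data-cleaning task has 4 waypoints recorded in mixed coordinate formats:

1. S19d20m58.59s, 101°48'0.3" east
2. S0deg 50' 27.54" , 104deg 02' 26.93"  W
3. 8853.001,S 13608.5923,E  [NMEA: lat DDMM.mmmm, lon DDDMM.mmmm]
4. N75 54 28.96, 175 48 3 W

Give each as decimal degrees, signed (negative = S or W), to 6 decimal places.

Point 1:
  Lat: 20′ + 58.59″ = 20.97650′; 19 + 20.97650/60 = 19.3496083
  hemisphere S, so the sign is −
  Longitude: 101 + 48/60 + 0.3/3600 = 101.8000833
  E ⇒ keep positive
Point 2:
  φ: 50′ + 27.54″ = 50.45900′; 0 + 50.45900/60 = 0.8409833
  S → negative
  Longitude: 104 + 2/60 + 26.93/3600 = 104.0408139
  W → negative
Point 3:
  Lat: split at 2 digits → 88° and 53.001′; 88 + 53.001/60 = 88.8833500
  S ⇒ negate
  λ: degrees = first 3 digits = 136, minutes = 8.5923; 136 + 8.5923/60 = 136.1432050
  E → positive
Point 4:
  Lat: 54′ + 28.96″ = 54.48267′; 75 + 54.48267/60 = 75.9080444
  N → positive
  Longitude: 48′ + 3″ = 48.05000′; 175 + 48.05000/60 = 175.8008333
  W ⇒ negate

1. -19.349608, 101.800083
2. -0.840983, -104.040814
3. -88.883350, 136.143205
4. 75.908044, -175.800833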